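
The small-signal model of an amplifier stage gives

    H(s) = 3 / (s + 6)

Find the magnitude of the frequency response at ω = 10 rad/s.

|H(j10)| ≈ 0.2572

Substitute s = j10: numerator = 3, denominator = 6 + j10.
|H(j10)| = |3| / |6 + j10| = 3 / 11.662 ≈ 0.2572.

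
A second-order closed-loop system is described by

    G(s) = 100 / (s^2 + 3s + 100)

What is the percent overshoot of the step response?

Comparing s^2 + 3s + 100 to s^2 + 2ζωₙs + ωₙ²: ωₙ = 10 rad/s and ζ = 3/(2·10) = 0.15.
%OS = 100·exp(−πζ/√(1−ζ²)) = 100·exp(−π·0.15/√(1−0.15²)) ≈ 62.1%.

%OS ≈ 62.1%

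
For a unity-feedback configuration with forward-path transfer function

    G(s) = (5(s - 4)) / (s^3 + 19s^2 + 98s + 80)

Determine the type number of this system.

Type 0

The denominator has no factor of s at the origin — no free integrator — so this is a Type 0 system.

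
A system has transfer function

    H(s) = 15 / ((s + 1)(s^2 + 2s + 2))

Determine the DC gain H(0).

H(0) = 15/2 ≈ 7.500

At s = 0 each factor (s + a) contributes a and each (s^2 + bs + c) contributes c.
H(0) = 15·1 / ((1) · (2)) = 15/2 = 15/2.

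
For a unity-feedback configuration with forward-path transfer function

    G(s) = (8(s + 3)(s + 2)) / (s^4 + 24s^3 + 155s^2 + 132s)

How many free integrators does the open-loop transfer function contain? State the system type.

Type 1

The denominator has 1 factor of s at the origin (free integrator), so this is a Type 1 system.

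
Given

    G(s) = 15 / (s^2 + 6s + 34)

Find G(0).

G(0) = 15/34 ≈ 0.4412

Set s = 0: G(0) = (15) / (34) = 15/34.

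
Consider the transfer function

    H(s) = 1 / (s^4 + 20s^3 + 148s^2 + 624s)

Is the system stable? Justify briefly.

The denominator s^4 + 20s^3 + 148s^2 + 624s factors as s(s^2 + 8s + 52)(s + 12), giving poles at s = 0, -4 ± 6j, -12.
Since the simple pole(s) at s = 0 lie on the jω-axis with none in the right half-plane, the system is marginally stable.

marginally stable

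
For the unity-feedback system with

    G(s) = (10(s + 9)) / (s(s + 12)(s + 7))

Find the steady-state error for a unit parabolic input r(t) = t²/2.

e_ss = ∞

G(s) has one pole at the origin.
This is a Type 1 system; Ka = lim_{s→0} s^2·G(s) = 0, so the steady-state error for a parabola input is infinite.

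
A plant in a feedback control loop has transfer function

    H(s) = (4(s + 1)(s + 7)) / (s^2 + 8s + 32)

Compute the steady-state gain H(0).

At s = 0 each factor (s + a) contributes a and each (s^2 + bs + c) contributes c.
H(0) = 4·(1) · (7) / ((32)) = 28/32 = 7/8.

H(0) = 7/8 ≈ 0.8750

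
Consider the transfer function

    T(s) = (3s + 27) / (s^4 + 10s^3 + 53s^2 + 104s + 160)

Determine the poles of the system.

s = -1 ± 2j, -4 ± 4j

The poles are the roots of the denominator s^4 + 10s^3 + 53s^2 + 104s + 160 = 0.
No real roots exist; factor into two real quadratics: (s^2 + 2s + 5)(s^2 + 8s + 32) = 0.
Each quadratic gives a conjugate pair via the quadratic formula.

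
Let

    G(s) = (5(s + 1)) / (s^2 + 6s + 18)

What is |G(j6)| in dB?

Substitute s = j6: numerator = 5 + j30, denominator = -18 + j36.
|G(j6)| = |5 + j30| / |-18 + j36| = 30.414 / 40.249 ≈ 0.7556.
In decibels: 20·log₁₀(0.7556) ≈ -2.43 dB.

|G(j6)|_dB ≈ -2.43 dB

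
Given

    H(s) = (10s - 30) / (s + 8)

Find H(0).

Set s = 0: H(0) = (-30) / (8) = -15/4.

H(0) = -15/4 ≈ -3.750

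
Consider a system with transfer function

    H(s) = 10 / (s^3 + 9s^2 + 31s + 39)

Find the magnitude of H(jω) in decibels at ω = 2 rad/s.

Substitute s = j2: numerator = 10, denominator = 3 + j54.
|H(j2)| = |10| / |3 + j54| = 10 / 54.083 ≈ 0.1849.
In decibels: 20·log₁₀(0.1849) ≈ -14.7 dB.

|H(j2)|_dB ≈ -14.7 dB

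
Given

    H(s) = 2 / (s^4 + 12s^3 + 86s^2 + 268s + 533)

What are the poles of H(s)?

s = -4 + 5j, -4 - 5j, -2 + 3j, -2 - 3j

The poles are the roots of the denominator s^4 + 12s^3 + 86s^2 + 268s + 533 = 0.
No real roots exist; factor into two real quadratics: (s^2 + 8s + 41)(s^2 + 4s + 13) = 0.
Each quadratic gives a conjugate pair via the quadratic formula.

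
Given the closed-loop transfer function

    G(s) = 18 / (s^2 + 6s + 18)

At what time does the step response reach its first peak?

t_p ≈ 1.047 s

Comparing s^2 + 6s + 18 to s^2 + 2ζωₙs + ωₙ²: ωₙ = √18 ≈ 4.243 rad/s and ζ = 6/(2·√18) ≈ 0.7071.
ζωₙ = 6/2 = 3, so ω_d = ωₙ√(1−ζ²) = √(ωₙ² − (ζωₙ)²) = √(18 − 3²) = √9 = 3 rad/s.
t_p = π/ω_d = π/3 ≈ 1.047 s.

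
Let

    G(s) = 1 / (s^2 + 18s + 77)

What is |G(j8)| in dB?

Substitute s = j8: numerator = 1, denominator = 13 + j144.
|G(j8)| = |1| / |13 + j144| = 1 / 144.59 ≈ 0.006916.
In decibels: 20·log₁₀(0.006916) ≈ -43.2 dB.

|G(j8)|_dB ≈ -43.2 dB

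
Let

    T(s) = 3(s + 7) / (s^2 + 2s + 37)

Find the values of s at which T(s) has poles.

The poles are the roots of the denominator s^2 + 2s + 37 = 0.
Using the quadratic formula: s = (-2 ± √(-144))/2 = -1 ± 6j.

s = -1 ± 6j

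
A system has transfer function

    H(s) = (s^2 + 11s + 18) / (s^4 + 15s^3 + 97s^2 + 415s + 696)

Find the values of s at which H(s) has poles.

s = -8, -3, -2 ± 5j

The poles are the roots of the denominator s^4 + 15s^3 + 97s^2 + 415s + 696 = 0.
Trying s = -8: the polynomial evaluates to 0, so (s + 8) is a factor.
Dividing out leaves s^3 + 7s^2 + 41s + 87 = 0.
This factors further as (s + 3)(s^2 + 4s + 29) = 0.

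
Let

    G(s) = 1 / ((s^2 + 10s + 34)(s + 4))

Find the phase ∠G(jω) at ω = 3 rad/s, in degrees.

At s = j3: numerator = 1, denominator = 10 + j195.
∠G = ∠num − ∠den = 0° − (87.064°) = -87.06°.

∠G(j3) ≈ -87.06°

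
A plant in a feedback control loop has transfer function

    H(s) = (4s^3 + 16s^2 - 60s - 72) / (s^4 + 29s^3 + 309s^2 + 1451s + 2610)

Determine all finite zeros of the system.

s = 3, -1, -6

Set the numerator to zero: 4s^3 + 16s^2 - 60s - 72 = 0, i.e. 4·(s^3 + 4s^2 - 15s - 18) = 0.
Factoring: (s - 3)(s + 1)(s + 6) = 0.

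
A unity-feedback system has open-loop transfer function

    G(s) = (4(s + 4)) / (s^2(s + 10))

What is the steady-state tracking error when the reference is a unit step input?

e_ss = 0

G(s) has 2 poles at the origin.
This is a Type 2 system; for a step input the steady-state error is zero.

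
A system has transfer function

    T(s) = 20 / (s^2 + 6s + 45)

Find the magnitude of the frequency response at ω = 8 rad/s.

Substitute s = j8: numerator = 20, denominator = -19 + j48.
|T(j8)| = |20| / |-19 + j48| = 20 / 51.624 ≈ 0.3874.

|T(j8)| ≈ 0.3874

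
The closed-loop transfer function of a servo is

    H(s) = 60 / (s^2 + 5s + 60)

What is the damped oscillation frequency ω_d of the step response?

Comparing s^2 + 5s + 60 to s^2 + 2ζωₙs + ωₙ²: ωₙ = √60 ≈ 7.746 rad/s and ζ = 5/(2·√60) ≈ 0.3227.
ζωₙ = 5/2 = 2.5, so ω_d = ωₙ√(1−ζ²) = √(ωₙ² − (ζωₙ)²) = √(60 − 2.5²) = √53.75 ≈ 7.331 rad/s.

ω_d ≈ 7.331 rad/s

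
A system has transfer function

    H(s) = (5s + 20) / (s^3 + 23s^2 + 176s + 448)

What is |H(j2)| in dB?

|H(j2)|_dB ≈ -26.9 dB

Substitute s = j2: numerator = 20 + j10, denominator = 356 + j344.
|H(j2)| = |20 + j10| / |356 + j344| = 22.361 / 495.05 ≈ 0.04517.
In decibels: 20·log₁₀(0.04517) ≈ -26.9 dB.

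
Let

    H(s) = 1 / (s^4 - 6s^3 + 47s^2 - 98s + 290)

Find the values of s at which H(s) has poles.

The poles are the roots of the denominator s^4 - 6s^3 + 47s^2 - 98s + 290 = 0.
No real roots exist; factor into two real quadratics: (s^2 - 4s + 29)(s^2 - 2s + 10) = 0.
Each quadratic gives a conjugate pair via the quadratic formula.

s = 2 + 5j, 2 - 5j, 1 + 3j, 1 - 3j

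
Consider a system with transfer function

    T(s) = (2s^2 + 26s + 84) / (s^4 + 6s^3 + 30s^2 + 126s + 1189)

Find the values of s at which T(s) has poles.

s = 2 + 5j, 2 - 5j, -5 + 4j, -5 - 4j

The poles are the roots of the denominator s^4 + 6s^3 + 30s^2 + 126s + 1189 = 0.
No real roots exist; factor into two real quadratics: (s^2 - 4s + 29)(s^2 + 10s + 41) = 0.
Each quadratic gives a conjugate pair via the quadratic formula.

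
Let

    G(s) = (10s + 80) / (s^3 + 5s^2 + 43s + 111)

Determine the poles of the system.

The poles are the roots of the denominator s^3 + 5s^2 + 43s + 111 = 0.
Trying s = -3: the polynomial evaluates to 0, so (s + 3) is a factor.
Dividing out leaves s^2 + 2s + 37 = 0.
The quadratic formula then gives s = -1 ± 6j.

s = -1 ± 6j, -3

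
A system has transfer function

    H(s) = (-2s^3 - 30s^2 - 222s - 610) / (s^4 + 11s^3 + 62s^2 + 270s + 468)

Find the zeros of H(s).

Set the numerator to zero: -2s^3 - 30s^2 - 222s - 610 = 0, i.e. -2·(s^3 + 15s^2 + 111s + 305) = 0.
Factoring: (s + 5)(s^2 + 10s + 61) = 0.

s = -5, -5 ± 6j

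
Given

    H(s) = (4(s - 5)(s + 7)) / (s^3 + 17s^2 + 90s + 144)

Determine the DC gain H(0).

H(0) = -35/36 ≈ -0.9722

Set s = 0: H(0) = (-140) / (144) = -35/36.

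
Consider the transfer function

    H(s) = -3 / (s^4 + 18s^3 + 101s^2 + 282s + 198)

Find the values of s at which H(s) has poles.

s = -11, -3 + 3j, -3 - 3j, -1

The poles are the roots of the denominator s^4 + 18s^3 + 101s^2 + 282s + 198 = 0.
Trying s = -11: the polynomial evaluates to 0, so (s + 11) is a factor.
Dividing out leaves s^3 + 7s^2 + 24s + 18 = 0.
This factors further as (s^2 + 6s + 18)(s + 1) = 0.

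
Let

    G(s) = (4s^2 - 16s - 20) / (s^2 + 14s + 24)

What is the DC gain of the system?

Set s = 0: G(0) = (-20) / (24) = -5/6.

G(0) = -5/6 ≈ -0.8333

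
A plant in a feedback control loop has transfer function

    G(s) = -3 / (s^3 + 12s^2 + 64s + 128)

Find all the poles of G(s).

s = -4 ± 4j, -4

The poles are the roots of the denominator s^3 + 12s^2 + 64s + 128 = 0.
Trying s = -4: the polynomial evaluates to 0, so (s + 4) is a factor.
Dividing out leaves s^2 + 8s + 32 = 0.
The quadratic formula then gives s = -4 ± 4j.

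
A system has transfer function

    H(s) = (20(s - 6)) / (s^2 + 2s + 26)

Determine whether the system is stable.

The poles can be read from the denominator factors: s = -1 ± 5j.
Since all poles lie strictly in the left half-plane, the system is stable.

stable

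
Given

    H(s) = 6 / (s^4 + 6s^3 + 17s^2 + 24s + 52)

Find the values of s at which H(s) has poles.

s = 2j, -2j, -3 + 2j, -3 - 2j

The poles are the roots of the denominator s^4 + 6s^3 + 17s^2 + 24s + 52 = 0.
No real roots exist; factor into two real quadratics: (s^2 + 4)(s^2 + 6s + 13) = 0.
Each quadratic gives a conjugate pair via the quadratic formula.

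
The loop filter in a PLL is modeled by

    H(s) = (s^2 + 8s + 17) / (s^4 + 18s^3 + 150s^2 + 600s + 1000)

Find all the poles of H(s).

s = -5 + 5j, -5 - 5j, -4 + 2j, -4 - 2j

The poles are the roots of the denominator s^4 + 18s^3 + 150s^2 + 600s + 1000 = 0.
No real roots exist; factor into two real quadratics: (s^2 + 10s + 50)(s^2 + 8s + 20) = 0.
Each quadratic gives a conjugate pair via the quadratic formula.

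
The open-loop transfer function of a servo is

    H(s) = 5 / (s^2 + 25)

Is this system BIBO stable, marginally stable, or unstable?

marginally stable

The poles can be read from the denominator factors: s = ±5j.
Since the simple pole(s) at s = 5j, -5j lie on the jω-axis with none in the right half-plane, the system is marginally stable.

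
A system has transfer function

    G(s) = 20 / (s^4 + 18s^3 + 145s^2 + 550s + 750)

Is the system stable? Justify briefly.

The denominator s^4 + 18s^3 + 145s^2 + 550s + 750 factors as (s + 5)(s + 3)(s^2 + 10s + 50), giving poles at s = -5, -3, -5 + 5j, -5 - 5j.
Since all poles lie strictly in the left half-plane, the system is stable.

stable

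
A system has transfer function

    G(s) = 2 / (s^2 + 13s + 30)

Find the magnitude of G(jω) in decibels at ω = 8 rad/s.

Substitute s = j8: numerator = 2, denominator = -34 + j104.
|G(j8)| = |2| / |-34 + j104| = 2 / 109.42 ≈ 0.01828.
In decibels: 20·log₁₀(0.01828) ≈ -34.8 dB.

|G(j8)|_dB ≈ -34.8 dB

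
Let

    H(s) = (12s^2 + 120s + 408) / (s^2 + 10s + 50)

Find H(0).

Set s = 0: H(0) = (408) / (50) = 204/25.

H(0) = 204/25 ≈ 8.160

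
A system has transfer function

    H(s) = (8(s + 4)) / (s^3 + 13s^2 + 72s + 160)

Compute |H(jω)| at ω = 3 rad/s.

Substitute s = j3: numerator = 32 + j24, denominator = 43 + j189.
|H(j3)| = |32 + j24| / |43 + j189| = 40 / 193.83 ≈ 0.2064.

|H(j3)| ≈ 0.2064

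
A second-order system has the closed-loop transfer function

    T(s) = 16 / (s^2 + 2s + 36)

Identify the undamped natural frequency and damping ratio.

ωₙ = 6 rad/s, ζ ≈ 0.1667

Compare the denominator to the standard form s^2 + 2ζωₙs + ωₙ².
ωₙ² = 36, so ωₙ = 6 rad/s.
2ζωₙ = 2, so ζ = 2/(2·6) ≈ 0.1667.
With ζ = 0.1667 the response is underdamped.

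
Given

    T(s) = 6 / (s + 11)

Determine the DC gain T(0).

T(0) = 6/11 ≈ 0.5455

At s = 0 each factor (s + a) contributes a and each (s^2 + bs + c) contributes c.
T(0) = 6·1 / ((11)) = 6/11 = 6/11.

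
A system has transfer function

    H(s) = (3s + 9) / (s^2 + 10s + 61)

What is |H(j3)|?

|H(j3)| ≈ 0.2120

Substitute s = j3: numerator = 9 + j9, denominator = 52 + j30.
|H(j3)| = |9 + j9| / |52 + j30| = 12.728 / 60.033 ≈ 0.2120.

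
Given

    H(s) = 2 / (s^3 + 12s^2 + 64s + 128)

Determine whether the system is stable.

The denominator s^3 + 12s^2 + 64s + 128 factors as (s^2 + 8s + 32)(s + 4), giving poles at s = -4 + 4j, -4 - 4j, -4.
Since all poles lie strictly in the left half-plane, the system is stable.

stable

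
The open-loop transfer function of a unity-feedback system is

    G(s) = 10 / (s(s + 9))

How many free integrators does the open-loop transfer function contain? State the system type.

The denominator has 1 factor of s at the origin (free integrator), so this is a Type 1 system.

Type 1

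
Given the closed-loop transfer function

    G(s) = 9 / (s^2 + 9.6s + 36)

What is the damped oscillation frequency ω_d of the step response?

ω_d = 3.600 rad/s

Comparing s^2 + 9.6s + 36 to s^2 + 2ζωₙs + ωₙ²: ωₙ = 6 rad/s and ζ = 9.6/(2·6) = 0.8.
ζωₙ = 9.6/2 = 4.8, so ω_d = ωₙ√(1−ζ²) = √(ωₙ² − (ζωₙ)²) = √(36 − 4.8²) = √12.96 = 3.600 rad/s.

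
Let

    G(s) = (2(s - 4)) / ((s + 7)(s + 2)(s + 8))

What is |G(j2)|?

Substitute s = j2: numerator = -8 + j4, denominator = 44 + j164.
|G(j2)| = |-8 + j4| / |44 + j164| = 8.9443 / 169.80 ≈ 0.05268.

|G(j2)| ≈ 0.05268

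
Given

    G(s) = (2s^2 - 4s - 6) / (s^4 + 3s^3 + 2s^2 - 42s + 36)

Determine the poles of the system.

The poles are the roots of the denominator s^4 + 3s^3 + 2s^2 - 42s + 36 = 0.
Trying s = 1: the polynomial evaluates to 0, so (s - 1) is a factor.
Dividing out leaves s^3 + 4s^2 + 6s - 36 = 0.
This factors further as (s^2 + 6s + 18)(s - 2) = 0.

s = -3 ± 3j, 1, 2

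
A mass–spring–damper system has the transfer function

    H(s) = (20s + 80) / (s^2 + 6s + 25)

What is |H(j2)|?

Substitute s = j2: numerator = 80 + j40, denominator = 21 + j12.
|H(j2)| = |80 + j40| / |21 + j12| = 89.443 / 24.187 ≈ 3.698.

|H(j2)| ≈ 3.698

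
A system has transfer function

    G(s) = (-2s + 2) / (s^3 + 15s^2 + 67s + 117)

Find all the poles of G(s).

The poles are the roots of the denominator s^3 + 15s^2 + 67s + 117 = 0.
Trying s = -9: the polynomial evaluates to 0, so (s + 9) is a factor.
Dividing out leaves s^2 + 6s + 13 = 0.
The quadratic formula then gives s = -3 ± 2j.

s = -3 + 2j, -3 - 2j, -9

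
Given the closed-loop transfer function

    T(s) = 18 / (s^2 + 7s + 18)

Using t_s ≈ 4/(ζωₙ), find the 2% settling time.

Comparing s^2 + 7s + 18 to s^2 + 2ζωₙs + ωₙ²: ωₙ = √18 ≈ 4.243 rad/s and ζ = 7/(2·√18) ≈ 0.8250.
ζωₙ = 7/2 = 3.5, so t_s ≈ 4/(ζωₙ) = 4/3.5 ≈ 1.143 s.

t_s ≈ 1.143 s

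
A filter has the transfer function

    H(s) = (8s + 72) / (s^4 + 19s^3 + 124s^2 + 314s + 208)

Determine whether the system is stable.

stable

The denominator s^4 + 19s^3 + 124s^2 + 314s + 208 factors as (s^2 + 10s + 26)(s + 1)(s + 8), giving poles at s = -5 + j, -5 - j, -1, -8.
Since all poles lie strictly in the left half-plane, the system is stable.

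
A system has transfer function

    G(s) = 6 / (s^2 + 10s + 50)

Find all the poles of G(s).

s = -5 ± 5j

The poles are the roots of the denominator s^2 + 10s + 50 = 0.
Using the quadratic formula: s = (-10 ± √(-100))/2 = -5 ± 5j.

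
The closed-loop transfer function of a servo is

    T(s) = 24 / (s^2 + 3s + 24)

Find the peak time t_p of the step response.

t_p ≈ 0.6736 s

Comparing s^2 + 3s + 24 to s^2 + 2ζωₙs + ωₙ²: ωₙ = √24 ≈ 4.899 rad/s and ζ = 3/(2·√24) ≈ 0.3062.
ζωₙ = 3/2 = 1.5, so ω_d = ωₙ√(1−ζ²) = √(ωₙ² − (ζωₙ)²) = √(24 − 1.5²) = √21.75 ≈ 4.664 rad/s.
t_p = π/ω_d = π/4.664 ≈ 0.6736 s.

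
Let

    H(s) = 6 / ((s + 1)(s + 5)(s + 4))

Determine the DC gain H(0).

H(0) = 3/10 ≈ 0.3000

Set s = 0: H(0) = (6) / (20) = 3/10.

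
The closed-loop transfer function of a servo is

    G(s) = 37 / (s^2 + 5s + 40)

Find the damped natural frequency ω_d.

Comparing s^2 + 5s + 40 to s^2 + 2ζωₙs + ωₙ²: ωₙ = √40 ≈ 6.325 rad/s and ζ = 5/(2·√40) ≈ 0.3953.
ζωₙ = 5/2 = 2.5, so ω_d = ωₙ√(1−ζ²) = √(ωₙ² − (ζωₙ)²) = √(40 − 2.5²) = √33.75 ≈ 5.809 rad/s.

ω_d ≈ 5.809 rad/s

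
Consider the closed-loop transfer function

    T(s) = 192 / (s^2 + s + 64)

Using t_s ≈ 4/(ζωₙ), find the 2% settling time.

t_s ≈ 8 s

Comparing s^2 + s + 64 to s^2 + 2ζωₙs + ωₙ²: ωₙ = 8 rad/s and ζ = 1/(2·8) = 0.0625.
ζωₙ = 1/2 = 0.5, so t_s ≈ 4/(ζωₙ) = 4/0.5 = 8 s.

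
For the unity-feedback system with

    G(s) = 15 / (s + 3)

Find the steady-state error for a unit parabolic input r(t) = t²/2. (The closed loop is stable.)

G(s) has no poles at the origin.
This is a Type 0 system; Ka = lim_{s→0} s^2·G(s) = 0, so the steady-state error for a parabola input is infinite.

e_ss = ∞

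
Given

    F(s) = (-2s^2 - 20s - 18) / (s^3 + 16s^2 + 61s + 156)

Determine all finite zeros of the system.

s = -9, -1

Set the numerator to zero: -2s^2 - 20s - 18 = 0, i.e. -2·(s^2 + 10s + 9) = 0.
Factoring: (s + 9)(s + 1) = 0.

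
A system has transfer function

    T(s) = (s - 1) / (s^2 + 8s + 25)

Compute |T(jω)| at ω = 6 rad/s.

|T(j6)| ≈ 0.1235

Substitute s = j6: numerator = -1 + j6, denominator = -11 + j48.
|T(j6)| = |-1 + j6| / |-11 + j48| = 6.0828 / 49.244 ≈ 0.1235.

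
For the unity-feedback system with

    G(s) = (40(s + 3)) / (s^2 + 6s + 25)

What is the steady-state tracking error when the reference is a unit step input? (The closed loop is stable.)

e_ss = 0.1724

G(s) has no poles at the origin.
This is a Type 0 system. Kp = lim_{s→0} G(s) = 120/25 = 24/5.
e_ss = 1/(1 + Kp) = 1/(1 + 24/5) = 5/29 ≈ 0.1724.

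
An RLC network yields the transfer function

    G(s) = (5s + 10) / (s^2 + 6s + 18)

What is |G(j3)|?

|G(j3)| ≈ 0.8958

Substitute s = j3: numerator = 10 + j15, denominator = 9 + j18.
|G(j3)| = |10 + j15| / |9 + j18| = 18.028 / 20.125 ≈ 0.8958.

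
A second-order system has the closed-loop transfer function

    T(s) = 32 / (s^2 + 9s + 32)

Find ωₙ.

ωₙ ≈ 5.657 rad/s

Compare the denominator to the standard form s^2 + 2ζωₙs + ωₙ².
ωₙ² = 32, so ωₙ = √32 ≈ 5.657 rad/s.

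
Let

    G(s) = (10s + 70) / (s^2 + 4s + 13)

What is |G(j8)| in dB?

|G(j8)|_dB ≈ 4.94 dB

Substitute s = j8: numerator = 70 + j80, denominator = -51 + j32.
|G(j8)| = |70 + j80| / |-51 + j32| = 106.30 / 60.208 ≈ 1.766.
In decibels: 20·log₁₀(1.766) ≈ 4.94 dB.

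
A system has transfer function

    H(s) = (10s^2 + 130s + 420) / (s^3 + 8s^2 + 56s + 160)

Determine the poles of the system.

The poles are the roots of the denominator s^3 + 8s^2 + 56s + 160 = 0.
Trying s = -4: the polynomial evaluates to 0, so (s + 4) is a factor.
Dividing out leaves s^2 + 4s + 40 = 0.
The quadratic formula then gives s = -2 ± 6j.

s = -2 + 6j, -2 - 6j, -4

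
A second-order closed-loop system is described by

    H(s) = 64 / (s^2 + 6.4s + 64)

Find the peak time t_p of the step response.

t_p ≈ 0.4285 s

Comparing s^2 + 6.4s + 64 to s^2 + 2ζωₙs + ωₙ²: ωₙ = 8 rad/s and ζ = 6.4/(2·8) = 0.4.
ζωₙ = 6.4/2 = 3.2, so ω_d = ωₙ√(1−ζ²) = √(ωₙ² − (ζωₙ)²) = √(64 − 3.2²) = √53.76 ≈ 7.332 rad/s.
t_p = π/ω_d = π/7.332 ≈ 0.4285 s.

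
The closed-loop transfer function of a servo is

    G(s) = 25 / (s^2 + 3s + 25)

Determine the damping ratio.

ζ = 0.3

Compare the denominator to the standard form s^2 + 2ζωₙs + ωₙ².
ωₙ² = 25, so ωₙ = 5 rad/s.
2ζωₙ = 3, so ζ = 3/(2·5) = 0.3.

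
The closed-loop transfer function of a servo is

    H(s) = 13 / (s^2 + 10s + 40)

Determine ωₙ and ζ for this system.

ωₙ ≈ 6.325 rad/s, ζ ≈ 0.7906

Compare the denominator to the standard form s^2 + 2ζωₙs + ωₙ².
ωₙ² = 40, so ωₙ = √40 ≈ 6.325 rad/s.
2ζωₙ = 10, so ζ = 10/(2·√40) ≈ 0.7906.
With ζ = 0.7906 the response is underdamped.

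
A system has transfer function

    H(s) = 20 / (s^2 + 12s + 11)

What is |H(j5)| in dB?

|H(j5)|_dB ≈ -9.77 dB

Substitute s = j5: numerator = 20, denominator = -14 + j60.
|H(j5)| = |20| / |-14 + j60| = 20 / 61.612 ≈ 0.3246.
In decibels: 20·log₁₀(0.3246) ≈ -9.77 dB.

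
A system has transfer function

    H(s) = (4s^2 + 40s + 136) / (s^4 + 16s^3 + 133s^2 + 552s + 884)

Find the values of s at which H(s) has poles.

s = -4 ± 6j, -4 ± j

The poles are the roots of the denominator s^4 + 16s^3 + 133s^2 + 552s + 884 = 0.
No real roots exist; factor into two real quadratics: (s^2 + 8s + 52)(s^2 + 8s + 17) = 0.
Each quadratic gives a conjugate pair via the quadratic formula.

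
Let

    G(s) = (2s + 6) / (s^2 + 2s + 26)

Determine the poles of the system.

The poles are the roots of the denominator s^2 + 2s + 26 = 0.
Using the quadratic formula: s = (-2 ± √(-100))/2 = -1 ± 5j.

s = -1 ± 5j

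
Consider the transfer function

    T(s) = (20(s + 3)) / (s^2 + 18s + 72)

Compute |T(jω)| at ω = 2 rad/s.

|T(j2)| ≈ 0.9372

Substitute s = j2: numerator = 60 + j40, denominator = 68 + j36.
|T(j2)| = |60 + j40| / |68 + j36| = 72.111 / 76.942 ≈ 0.9372.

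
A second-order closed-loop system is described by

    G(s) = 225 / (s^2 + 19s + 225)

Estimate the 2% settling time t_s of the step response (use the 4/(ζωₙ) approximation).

t_s ≈ 0.4211 s

Comparing s^2 + 19s + 225 to s^2 + 2ζωₙs + ωₙ²: ωₙ = 15 rad/s and ζ = 19/(2·15) ≈ 0.6333.
ζωₙ = 19/2 = 9.5, so t_s ≈ 4/(ζωₙ) = 4/9.5 ≈ 0.4211 s.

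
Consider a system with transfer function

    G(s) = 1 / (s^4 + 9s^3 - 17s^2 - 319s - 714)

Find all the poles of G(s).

The poles are the roots of the denominator s^4 + 9s^3 - 17s^2 - 319s - 714 = 0.
Trying s = 6: the polynomial evaluates to 0, so (s - 6) is a factor.
Dividing out leaves s^3 + 15s^2 + 73s + 119 = 0.
This factors further as (s^2 + 8s + 17)(s + 7) = 0.

s = -4 ± j, 6, -7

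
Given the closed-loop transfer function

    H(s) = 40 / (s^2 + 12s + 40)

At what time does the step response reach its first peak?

t_p ≈ 1.571 s

Comparing s^2 + 12s + 40 to s^2 + 2ζωₙs + ωₙ²: ωₙ = √40 ≈ 6.325 rad/s and ζ = 12/(2·√40) ≈ 0.9487.
ζωₙ = 12/2 = 6, so ω_d = ωₙ√(1−ζ²) = √(ωₙ² − (ζωₙ)²) = √(40 − 6²) = √4 = 2 rad/s.
t_p = π/ω_d = π/2 ≈ 1.571 s.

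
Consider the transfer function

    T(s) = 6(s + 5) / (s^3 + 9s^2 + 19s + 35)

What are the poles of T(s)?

s = -1 ± 2j, -7

The poles are the roots of the denominator s^3 + 9s^2 + 19s + 35 = 0.
Trying s = -7: the polynomial evaluates to 0, so (s + 7) is a factor.
Dividing out leaves s^2 + 2s + 5 = 0.
The quadratic formula then gives s = -1 ± 2j.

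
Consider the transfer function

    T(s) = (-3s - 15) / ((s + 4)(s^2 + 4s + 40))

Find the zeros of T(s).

s = -5

Set the numerator to zero: -3s - 15 = 0, i.e. -3·(s + 5) = 0.
So s = -5.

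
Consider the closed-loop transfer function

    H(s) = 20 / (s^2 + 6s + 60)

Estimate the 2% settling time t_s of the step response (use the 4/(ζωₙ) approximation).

t_s ≈ 1.333 s

Comparing s^2 + 6s + 60 to s^2 + 2ζωₙs + ωₙ²: ωₙ = √60 ≈ 7.746 rad/s and ζ = 6/(2·√60) ≈ 0.3873.
ζωₙ = 6/2 = 3, so t_s ≈ 4/(ζωₙ) = 4/3 ≈ 1.333 s.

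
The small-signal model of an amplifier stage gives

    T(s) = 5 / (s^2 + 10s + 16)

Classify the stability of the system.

stable

The denominator s^2 + 10s + 16 factors as (s + 2)(s + 8), giving poles at s = -2, -8.
Since all poles lie strictly in the left half-plane, the system is stable.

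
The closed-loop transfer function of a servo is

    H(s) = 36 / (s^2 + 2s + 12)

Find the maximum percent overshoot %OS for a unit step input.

Comparing s^2 + 2s + 12 to s^2 + 2ζωₙs + ωₙ²: ωₙ = √12 ≈ 3.464 rad/s and ζ = 2/(2·√12) ≈ 0.2887.
%OS = 100·exp(−πζ/√(1−ζ²)) = 100·exp(−π·0.2887/√(1−0.2887²)) ≈ 38.8%.

%OS ≈ 38.8%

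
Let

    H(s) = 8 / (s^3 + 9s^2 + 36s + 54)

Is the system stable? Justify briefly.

stable

The denominator s^3 + 9s^2 + 36s + 54 factors as (s^2 + 6s + 18)(s + 3), giving poles at s = -3 ± 3j, -3.
Since all poles lie strictly in the left half-plane, the system is stable.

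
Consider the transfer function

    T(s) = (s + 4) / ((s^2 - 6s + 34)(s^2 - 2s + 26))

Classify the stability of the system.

The poles can be read from the denominator factors: s = 3 + 5j, 3 - 5j, 1 + 5j, 1 - 5j.
Since the pole(s) at s = 3 + 5j, 3 - 5j, 1 + 5j, 1 - 5j lie in the right half-plane, the system is unstable.

unstable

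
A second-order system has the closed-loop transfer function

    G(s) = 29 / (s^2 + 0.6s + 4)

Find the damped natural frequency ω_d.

ω_d ≈ 1.977 rad/s

Comparing s^2 + 0.6s + 4 to s^2 + 2ζωₙs + ωₙ²: ωₙ = 2 rad/s and ζ = 0.6/(2·2) = 0.15.
ζωₙ = 0.6/2 = 0.3, so ω_d = ωₙ√(1−ζ²) = √(ωₙ² − (ζωₙ)²) = √(4 − 0.3²) = √3.91 ≈ 1.977 rad/s.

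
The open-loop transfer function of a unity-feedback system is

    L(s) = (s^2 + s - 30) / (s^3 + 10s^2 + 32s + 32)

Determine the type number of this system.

Type 0

The denominator has no factor of s at the origin — no free integrator — so this is a Type 0 system.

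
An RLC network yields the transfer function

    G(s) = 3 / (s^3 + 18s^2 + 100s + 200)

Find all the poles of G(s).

s = -4 ± 2j, -10

The poles are the roots of the denominator s^3 + 18s^2 + 100s + 200 = 0.
Trying s = -10: the polynomial evaluates to 0, so (s + 10) is a factor.
Dividing out leaves s^2 + 8s + 20 = 0.
The quadratic formula then gives s = -4 ± 2j.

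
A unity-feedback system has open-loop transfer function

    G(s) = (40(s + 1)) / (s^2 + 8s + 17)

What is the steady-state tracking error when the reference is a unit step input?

G(s) has no poles at the origin.
This is a Type 0 system. Kp = lim_{s→0} G(s) = 40/17.
e_ss = 1/(1 + Kp) = 1/(1 + 40/17) = 17/57 ≈ 0.2982.

e_ss = 0.2982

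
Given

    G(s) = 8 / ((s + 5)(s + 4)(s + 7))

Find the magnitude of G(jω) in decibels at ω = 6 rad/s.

|G(j6)|_dB ≈ -36.2 dB

Substitute s = j6: numerator = 8, denominator = -436 + j282.
|G(j6)| = |8| / |-436 + j282| = 8 / 519.25 ≈ 0.01541.
In decibels: 20·log₁₀(0.01541) ≈ -36.2 dB.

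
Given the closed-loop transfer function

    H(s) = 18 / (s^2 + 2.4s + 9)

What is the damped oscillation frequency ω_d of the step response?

Comparing s^2 + 2.4s + 9 to s^2 + 2ζωₙs + ωₙ²: ωₙ = 3 rad/s and ζ = 2.4/(2·3) = 0.4.
ζωₙ = 2.4/2 = 1.2, so ω_d = ωₙ√(1−ζ²) = √(ωₙ² − (ζωₙ)²) = √(9 − 1.2²) = √7.56 ≈ 2.750 rad/s.

ω_d ≈ 2.750 rad/s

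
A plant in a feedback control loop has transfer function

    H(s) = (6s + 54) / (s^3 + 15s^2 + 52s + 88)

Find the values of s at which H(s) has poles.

The poles are the roots of the denominator s^3 + 15s^2 + 52s + 88 = 0.
Trying s = -11: the polynomial evaluates to 0, so (s + 11) is a factor.
Dividing out leaves s^2 + 4s + 8 = 0.
The quadratic formula then gives s = -2 ± 2j.

s = -2 ± 2j, -11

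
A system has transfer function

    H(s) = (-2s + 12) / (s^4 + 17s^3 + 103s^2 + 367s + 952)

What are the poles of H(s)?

s = -7, -8, -1 + 4j, -1 - 4j

The poles are the roots of the denominator s^4 + 17s^3 + 103s^2 + 367s + 952 = 0.
Trying s = -7: the polynomial evaluates to 0, so (s + 7) is a factor.
Dividing out leaves s^3 + 10s^2 + 33s + 136 = 0.
This factors further as (s + 8)(s^2 + 2s + 17) = 0.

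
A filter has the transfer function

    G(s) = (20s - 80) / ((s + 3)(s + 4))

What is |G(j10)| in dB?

|G(j10)|_dB ≈ 5.65 dB

Substitute s = j10: numerator = -80 + j200, denominator = -88 + j70.
|G(j10)| = |-80 + j200| / |-88 + j70| = 215.41 / 112.45 ≈ 1.916.
In decibels: 20·log₁₀(1.916) ≈ 5.65 dB.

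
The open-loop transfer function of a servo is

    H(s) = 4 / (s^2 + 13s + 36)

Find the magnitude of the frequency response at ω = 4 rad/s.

Substitute s = j4: numerator = 4, denominator = 20 + j52.
|H(j4)| = |4| / |20 + j52| = 4 / 55.714 ≈ 0.07180.

|H(j4)| ≈ 0.07180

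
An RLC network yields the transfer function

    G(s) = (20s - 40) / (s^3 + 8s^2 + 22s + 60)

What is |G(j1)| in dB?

Substitute s = j1: numerator = -40 + j20, denominator = 52 + j21.
|G(j1)| = |-40 + j20| / |52 + j21| = 44.721 / 56.080 ≈ 0.7975.
In decibels: 20·log₁₀(0.7975) ≈ -1.97 dB.

|G(j1)|_dB ≈ -1.97 dB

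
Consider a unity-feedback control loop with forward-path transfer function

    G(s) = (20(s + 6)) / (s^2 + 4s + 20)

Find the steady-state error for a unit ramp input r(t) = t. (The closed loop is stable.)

G(s) has no poles at the origin.
This is a Type 0 system; Kv = lim_{s→0} s·G(s) = 0, so the steady-state error for a ramp input is infinite.

e_ss = ∞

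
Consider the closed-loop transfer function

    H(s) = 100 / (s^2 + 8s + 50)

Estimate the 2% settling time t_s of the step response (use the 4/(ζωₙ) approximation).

t_s ≈ 1 s

Comparing s^2 + 8s + 50 to s^2 + 2ζωₙs + ωₙ²: ωₙ = √50 ≈ 7.071 rad/s and ζ = 8/(2·√50) ≈ 0.5657.
ζωₙ = 8/2 = 4, so t_s ≈ 4/(ζωₙ) = 4/4 = 1 s.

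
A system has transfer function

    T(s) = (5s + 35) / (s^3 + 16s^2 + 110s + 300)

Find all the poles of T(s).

s = -5 ± 5j, -6

The poles are the roots of the denominator s^3 + 16s^2 + 110s + 300 = 0.
Trying s = -6: the polynomial evaluates to 0, so (s + 6) is a factor.
Dividing out leaves s^2 + 10s + 50 = 0.
The quadratic formula then gives s = -5 ± 5j.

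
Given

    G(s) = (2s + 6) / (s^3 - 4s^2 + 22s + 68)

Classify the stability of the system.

unstable

The denominator s^3 - 4s^2 + 22s + 68 factors as (s^2 - 6s + 34)(s + 2), giving poles at s = 3 ± 5j, -2.
Since the pole(s) at s = 3 ± 5j lie in the right half-plane, the system is unstable.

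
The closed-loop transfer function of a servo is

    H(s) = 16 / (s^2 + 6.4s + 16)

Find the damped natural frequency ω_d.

Comparing s^2 + 6.4s + 16 to s^2 + 2ζωₙs + ωₙ²: ωₙ = 4 rad/s and ζ = 6.4/(2·4) = 0.8.
ζωₙ = 6.4/2 = 3.2, so ω_d = ωₙ√(1−ζ²) = √(ωₙ² − (ζωₙ)²) = √(16 − 3.2²) = √5.76 = 2.400 rad/s.

ω_d = 2.400 rad/s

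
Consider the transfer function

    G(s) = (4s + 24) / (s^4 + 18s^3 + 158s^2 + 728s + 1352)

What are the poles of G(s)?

The poles are the roots of the denominator s^4 + 18s^3 + 158s^2 + 728s + 1352 = 0.
No real roots exist; factor into two real quadratics: (s^2 + 10s + 26)(s^2 + 8s + 52) = 0.
Each quadratic gives a conjugate pair via the quadratic formula.

s = -5 ± j, -4 ± 6j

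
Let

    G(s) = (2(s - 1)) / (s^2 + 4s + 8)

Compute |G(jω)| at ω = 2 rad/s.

|G(j2)| = 0.5000

Substitute s = j2: numerator = -2 + j4, denominator = 4 + j8.
|G(j2)| = |-2 + j4| / |4 + j8| = 4.4721 / 8.9443 = 0.5000.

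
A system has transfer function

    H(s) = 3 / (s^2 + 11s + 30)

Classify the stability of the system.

The denominator s^2 + 11s + 30 factors as (s + 5)(s + 6), giving poles at s = -5, -6.
Since all poles lie strictly in the left half-plane, the system is stable.

stable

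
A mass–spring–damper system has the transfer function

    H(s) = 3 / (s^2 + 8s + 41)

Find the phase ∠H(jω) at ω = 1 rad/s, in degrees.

At s = j1: numerator = 3, denominator = 40 + j8.
∠H = ∠num − ∠den = 0° − (11.310°) = -11.31°.

∠H(j1) ≈ -11.31°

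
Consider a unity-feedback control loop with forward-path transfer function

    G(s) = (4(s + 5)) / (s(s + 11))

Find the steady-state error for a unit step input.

e_ss = 0

G(s) has one pole at the origin.
This is a Type 1 system; for a step input the steady-state error is zero.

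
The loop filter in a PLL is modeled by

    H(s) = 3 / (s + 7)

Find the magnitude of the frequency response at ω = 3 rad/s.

|H(j3)| ≈ 0.3939

Substitute s = j3: numerator = 3, denominator = 7 + j3.
|H(j3)| = |3| / |7 + j3| = 3 / 7.6158 ≈ 0.3939.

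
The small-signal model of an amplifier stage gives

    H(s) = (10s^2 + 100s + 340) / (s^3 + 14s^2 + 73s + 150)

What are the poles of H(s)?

s = -4 + 3j, -4 - 3j, -6

The poles are the roots of the denominator s^3 + 14s^2 + 73s + 150 = 0.
Trying s = -6: the polynomial evaluates to 0, so (s + 6) is a factor.
Dividing out leaves s^2 + 8s + 25 = 0.
The quadratic formula then gives s = -4 ± 3j.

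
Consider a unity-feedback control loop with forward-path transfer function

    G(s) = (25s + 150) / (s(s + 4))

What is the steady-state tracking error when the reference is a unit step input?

e_ss = 0

G(s) has one pole at the origin.
This is a Type 1 system; for a step input the steady-state error is zero.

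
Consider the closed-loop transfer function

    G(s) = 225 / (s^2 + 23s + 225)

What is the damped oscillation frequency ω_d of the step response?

ω_d ≈ 9.631 rad/s

Comparing s^2 + 23s + 225 to s^2 + 2ζωₙs + ωₙ²: ωₙ = 15 rad/s and ζ = 23/(2·15) ≈ 0.7667.
ζωₙ = 23/2 = 11.5, so ω_d = ωₙ√(1−ζ²) = √(ωₙ² − (ζωₙ)²) = √(225 − 11.5²) = √92.75 ≈ 9.631 rad/s.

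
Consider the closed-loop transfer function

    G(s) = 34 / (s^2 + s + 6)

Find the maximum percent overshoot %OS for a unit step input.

Comparing s^2 + s + 6 to s^2 + 2ζωₙs + ωₙ²: ωₙ = √6 ≈ 2.449 rad/s and ζ = 1/(2·√6) ≈ 0.2041.
%OS = 100·exp(−πζ/√(1−ζ²)) = 100·exp(−π·0.2041/√(1−0.2041²)) ≈ 51.9%.

%OS ≈ 51.9%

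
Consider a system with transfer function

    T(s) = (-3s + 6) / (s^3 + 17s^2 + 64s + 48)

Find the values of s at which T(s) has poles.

s = -4, -12, -1

The poles are the roots of the denominator s^3 + 17s^2 + 64s + 48 = 0.
Trying s = -4: the polynomial evaluates to 0, so (s + 4) is a factor.
Dividing out leaves s^2 + 13s + 12 = 0.
Factoring the quadratic: (s + 12)(s + 1) = 0.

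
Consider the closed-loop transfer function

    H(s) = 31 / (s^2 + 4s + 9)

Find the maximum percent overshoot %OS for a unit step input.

%OS ≈ 6.02%

Comparing s^2 + 4s + 9 to s^2 + 2ζωₙs + ωₙ²: ωₙ = 3 rad/s and ζ = 4/(2·3) ≈ 0.6667.
%OS = 100·exp(−πζ/√(1−ζ²)) = 100·exp(−π·0.6667/√(1−0.6667²)) ≈ 6.02%.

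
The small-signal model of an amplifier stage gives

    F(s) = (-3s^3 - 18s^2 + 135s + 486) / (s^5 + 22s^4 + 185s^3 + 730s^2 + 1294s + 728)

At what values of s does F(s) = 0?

s = -9, -3, 6

Set the numerator to zero: -3s^3 - 18s^2 + 135s + 486 = 0, i.e. -3·(s^3 + 6s^2 - 45s - 162) = 0.
Factoring: (s + 9)(s + 3)(s - 6) = 0.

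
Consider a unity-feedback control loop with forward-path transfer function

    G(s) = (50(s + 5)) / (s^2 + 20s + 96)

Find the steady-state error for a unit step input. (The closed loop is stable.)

e_ss = 0.2775

G(s) has no poles at the origin.
This is a Type 0 system. Kp = lim_{s→0} G(s) = 250/96 = 125/48.
e_ss = 1/(1 + Kp) = 1/(1 + 125/48) = 48/173 ≈ 0.2775.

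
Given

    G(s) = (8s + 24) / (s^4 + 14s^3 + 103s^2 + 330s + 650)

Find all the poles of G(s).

The poles are the roots of the denominator s^4 + 14s^3 + 103s^2 + 330s + 650 = 0.
No real roots exist; factor into two real quadratics: (s^2 + 4s + 13)(s^2 + 10s + 50) = 0.
Each quadratic gives a conjugate pair via the quadratic formula.

s = -2 ± 3j, -5 ± 5j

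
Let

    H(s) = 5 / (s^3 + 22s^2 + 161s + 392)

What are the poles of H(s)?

The poles are the roots of the denominator s^3 + 22s^2 + 161s + 392 = 0.
Trying s = -7: the polynomial evaluates to 0, so (s + 7) is a factor.
Dividing out leaves s^2 + 15s + 56 = 0.
Factoring the quadratic: (s + 7)(s + 8) = 0.

s = -7, -7, -8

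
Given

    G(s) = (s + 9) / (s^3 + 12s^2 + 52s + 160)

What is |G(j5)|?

|G(j5)| ≈ 0.05294

Substitute s = j5: numerator = 9 + j5, denominator = -140 + j135.
|G(j5)| = |9 + j5| / |-140 + j135| = 10.296 / 194.49 ≈ 0.05294.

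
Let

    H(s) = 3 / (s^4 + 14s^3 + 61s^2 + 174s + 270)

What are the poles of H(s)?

The poles are the roots of the denominator s^4 + 14s^3 + 61s^2 + 174s + 270 = 0.
Trying s = -9: the polynomial evaluates to 0, so (s + 9) is a factor.
Dividing out leaves s^3 + 5s^2 + 16s + 30 = 0.
This factors further as (s^2 + 2s + 10)(s + 3) = 0.

s = -1 + 3j, -1 - 3j, -9, -3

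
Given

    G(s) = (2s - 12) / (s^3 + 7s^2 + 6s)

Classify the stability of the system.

marginally stable

The denominator s^3 + 7s^2 + 6s factors as s(s + 6)(s + 1), giving poles at s = 0, -6, -1.
Since the simple pole(s) at s = 0 lie on the jω-axis with none in the right half-plane, the system is marginally stable.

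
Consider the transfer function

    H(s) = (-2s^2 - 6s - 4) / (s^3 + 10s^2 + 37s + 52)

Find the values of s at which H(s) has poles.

s = -4, -3 ± 2j

The poles are the roots of the denominator s^3 + 10s^2 + 37s + 52 = 0.
Trying s = -4: the polynomial evaluates to 0, so (s + 4) is a factor.
Dividing out leaves s^2 + 6s + 13 = 0.
The quadratic formula then gives s = -3 ± 2j.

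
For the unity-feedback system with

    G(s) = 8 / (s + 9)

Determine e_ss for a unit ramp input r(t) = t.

G(s) has no poles at the origin.
This is a Type 0 system; Kv = lim_{s→0} s·G(s) = 0, so the steady-state error for a ramp input is infinite.

e_ss = ∞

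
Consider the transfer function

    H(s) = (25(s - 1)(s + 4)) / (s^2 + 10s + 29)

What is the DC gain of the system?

At s = 0 each factor (s + a) contributes a and each (s^2 + bs + c) contributes c.
H(0) = 25·(-1) · (4) / ((29)) = -100/29 = -100/29.

H(0) = -100/29 ≈ -3.448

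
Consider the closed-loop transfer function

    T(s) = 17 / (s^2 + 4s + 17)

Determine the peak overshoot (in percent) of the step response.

%OS ≈ 17.5%

Comparing s^2 + 4s + 17 to s^2 + 2ζωₙs + ωₙ²: ωₙ = √17 ≈ 4.123 rad/s and ζ = 4/(2·√17) ≈ 0.4851.
%OS = 100·exp(−πζ/√(1−ζ²)) = 100·exp(−π·0.4851/√(1−0.4851²)) ≈ 17.5%.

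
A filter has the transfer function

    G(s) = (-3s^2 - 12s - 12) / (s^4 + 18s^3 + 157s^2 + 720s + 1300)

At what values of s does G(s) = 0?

s = -2, -2

Set the numerator to zero: -3s^2 - 12s - 12 = 0, i.e. -3·(s^2 + 4s + 4) = 0.
Factoring: (s + 2)^2 = 0.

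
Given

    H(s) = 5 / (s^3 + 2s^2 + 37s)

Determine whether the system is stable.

marginally stable

The denominator s^3 + 2s^2 + 37s factors as s(s^2 + 2s + 37), giving poles at s = 0, -1 ± 6j.
Since the simple pole(s) at s = 0 lie on the jω-axis with none in the right half-plane, the system is marginally stable.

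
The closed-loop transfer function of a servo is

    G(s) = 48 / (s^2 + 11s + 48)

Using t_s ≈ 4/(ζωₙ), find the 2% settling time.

t_s ≈ 0.7273 s

Comparing s^2 + 11s + 48 to s^2 + 2ζωₙs + ωₙ²: ωₙ = √48 ≈ 6.928 rad/s and ζ = 11/(2·√48) ≈ 0.7939.
ζωₙ = 11/2 = 5.5, so t_s ≈ 4/(ζωₙ) = 4/5.5 ≈ 0.7273 s.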